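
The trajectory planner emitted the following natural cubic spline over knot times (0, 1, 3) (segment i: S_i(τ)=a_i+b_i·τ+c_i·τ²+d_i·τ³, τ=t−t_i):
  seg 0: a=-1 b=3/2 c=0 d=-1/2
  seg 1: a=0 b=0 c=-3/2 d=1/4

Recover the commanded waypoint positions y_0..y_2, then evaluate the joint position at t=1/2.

y_0=-1 y_1=0 y_2=-4
S(1/2) = -5/16

y_0 = S_0(0) = a_0 = -1
y_1 = S_1(0) = a_1 = 0
y_2 = S_1(2) = -4
t_q=1/2 is in segment 0 (τ=1/2); S_0(τ)=-5/16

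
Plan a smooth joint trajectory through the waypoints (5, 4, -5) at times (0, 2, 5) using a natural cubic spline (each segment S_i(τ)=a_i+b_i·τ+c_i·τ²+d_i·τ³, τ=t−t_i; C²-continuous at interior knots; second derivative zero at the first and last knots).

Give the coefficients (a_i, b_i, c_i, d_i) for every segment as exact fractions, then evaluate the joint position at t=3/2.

Δ: Δ0=-1/2, Δ1=-3
row 1: diag=10, rhs=-15; c'=3/10, d'=-3/2
back: M1=-3/2
M: M0=0, M1=-3/2, M2=0
seg 0: a=5, c=M0/2=0, d=(M1−M0)/(6·2)=-1/8, b=Δ0−h0·(2M0+M1)/6=0
seg 1: a=4, c=M1/2=-3/4, d=(M2−M1)/(6·3)=1/12, b=Δ1−h1·(2M1+M2)/6=-3/2
t_q=3/2 → seg 0, τ=3/2; S=5+0·τ+0·τ²+-1/8·τ³=293/64

  seg 0: a=5 b=0 c=0 d=-1/8
  seg 1: a=4 b=-3/2 c=-3/4 d=1/12
S(3/2) = 293/64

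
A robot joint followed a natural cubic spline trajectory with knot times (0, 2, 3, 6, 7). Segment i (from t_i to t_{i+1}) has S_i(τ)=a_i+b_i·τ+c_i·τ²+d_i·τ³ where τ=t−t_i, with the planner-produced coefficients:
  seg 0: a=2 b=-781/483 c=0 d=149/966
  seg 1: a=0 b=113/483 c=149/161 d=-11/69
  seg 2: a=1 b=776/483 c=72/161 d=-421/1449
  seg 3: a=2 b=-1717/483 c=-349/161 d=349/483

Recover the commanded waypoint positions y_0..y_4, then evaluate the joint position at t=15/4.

y_0 = S_0(0) = a_0 = 2
y_1 = S_1(0) = a_1 = 0
y_2 = S_2(0) = a_2 = 1
y_3 = S_3(0) = a_3 = 2
y_4 = S_3(1) = -3
t_q=15/4 is in segment 2 (τ=3/4); S_2(τ)=24049/10304

y_0=2 y_1=0 y_2=1 y_3=2 y_4=-3
S(15/4) = 24049/10304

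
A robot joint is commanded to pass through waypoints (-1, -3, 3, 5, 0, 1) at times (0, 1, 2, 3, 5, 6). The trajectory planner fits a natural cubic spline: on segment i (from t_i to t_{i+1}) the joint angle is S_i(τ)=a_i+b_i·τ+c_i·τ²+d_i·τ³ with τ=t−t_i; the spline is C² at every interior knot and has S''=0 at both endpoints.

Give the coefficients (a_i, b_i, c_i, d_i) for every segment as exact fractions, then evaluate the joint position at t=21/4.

  seg 0: a=-1 b=-991/228 c=0 d=535/228
  seg 1: a=-3 b=307/114 c=535/76 d=-851/228
  seg 2: a=3 b=1271/228 c=-79/19 d=7/12
  seg 3: a=5 b=-113/114 c=-183/76 d=377/456
  seg 4: a=0 b=-40/57 c=97/38 d=-97/114
S(21/4) = -71/2432

Δ: Δ0=-2, Δ1=6, Δ2=2, Δ3=-5/2, Δ4=1
row 1: diag=4, rhs=48; c'=1/4, d'=12
row 2: denom=4−1·1/4=15/4; d'=(-24−1·12)/(15/4)=-48/5
row 3: denom=6−1·4/15=86/15; d'=(-27−1·-48/5)/(86/15)=-261/86
row 4: denom=6−2·15/43=228/43; d'=(21−2·-261/86)/(228/43)=97/19
back: M4=97/19
back: M3=-261/86−15/43·97/19=-183/38
back: M2=-48/5−4/15·-183/38=-158/19
back: M1=12−1/4·-158/19=535/38
M: M0=0, M1=535/38, M2=-158/19, M3=-183/38, M4=97/19, M5=0
seg 0: a=-1, c=M0/2=0, d=(M1−M0)/(6·1)=535/228, b=Δ0−h0·(2M0+M1)/6=-991/228
seg 1: a=-3, c=M1/2=535/76, d=(M2−M1)/(6·1)=-851/228, b=Δ1−h1·(2M1+M2)/6=307/114
seg 2: a=3, c=M2/2=-79/19, d=(M3−M2)/(6·1)=7/12, b=Δ2−h2·(2M2+M3)/6=1271/228
seg 3: a=5, c=M3/2=-183/76, d=(M4−M3)/(6·2)=377/456, b=Δ3−h3·(2M3+M4)/6=-113/114
seg 4: a=0, c=M4/2=97/38, d=(M5−M4)/(6·1)=-97/114, b=Δ4−h4·(2M4+M5)/6=-40/57
t_q=21/4 → seg 4, τ=1/4; S=0+-40/57·τ+97/38·τ²+-97/114·τ³=-71/2432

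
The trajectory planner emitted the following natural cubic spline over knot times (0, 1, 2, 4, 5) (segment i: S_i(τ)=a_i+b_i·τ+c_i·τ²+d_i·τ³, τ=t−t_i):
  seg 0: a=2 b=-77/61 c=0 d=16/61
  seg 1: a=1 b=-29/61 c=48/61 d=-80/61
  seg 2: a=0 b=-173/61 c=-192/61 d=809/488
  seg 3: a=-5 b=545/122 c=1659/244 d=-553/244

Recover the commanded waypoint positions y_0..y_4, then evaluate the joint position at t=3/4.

y_0 = S_0(0) = a_0 = 2
y_1 = S_1(0) = a_1 = 1
y_2 = S_2(0) = a_2 = 0
y_3 = S_3(0) = a_3 = -5
y_4 = S_3(1) = 4
t_q=3/4 is in segment 0 (τ=3/4); S_0(τ)=71/61

y_0=2 y_1=1 y_2=0 y_3=-5 y_4=4
S(3/4) = 71/61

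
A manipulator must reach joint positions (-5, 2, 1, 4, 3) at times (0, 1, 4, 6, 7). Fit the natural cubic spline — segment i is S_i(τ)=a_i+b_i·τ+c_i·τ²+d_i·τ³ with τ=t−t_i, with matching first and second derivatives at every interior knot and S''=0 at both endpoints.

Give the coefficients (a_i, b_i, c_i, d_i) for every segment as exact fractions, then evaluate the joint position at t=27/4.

  seg 0: a=-5 b=4825/591 c=0 d=-688/591
  seg 1: a=2 b=2761/591 c=-688/197 d=1078/1773
  seg 2: a=1 b=79/591 c=390/197 d=-3065/4728
  seg 3: a=4 b=323/1182 c=-1505/788 d=1505/2364
S(27/4) = 171429/50432

Δ: Δ0=7, Δ1=-1/3, Δ2=3/2, Δ3=-1
row 1: diag=8, rhs=-44; c'=3/8, d'=-11/2
row 2: denom=10−3·3/8=71/8; d'=(11−3·-11/2)/(71/8)=220/71
row 3: denom=6−2·16/71=394/71; d'=(-15−2·220/71)/(394/71)=-1505/394
back: M3=-1505/394
back: M2=220/71−16/71·-1505/394=780/197
back: M1=-11/2−3/8·780/197=-1376/197
M: M0=0, M1=-1376/197, M2=780/197, M3=-1505/394, M4=0
seg 0: a=-5, c=M0/2=0, d=(M1−M0)/(6·1)=-688/591, b=Δ0−h0·(2M0+M1)/6=4825/591
seg 1: a=2, c=M1/2=-688/197, d=(M2−M1)/(6·3)=1078/1773, b=Δ1−h1·(2M1+M2)/6=2761/591
seg 2: a=1, c=M2/2=390/197, d=(M3−M2)/(6·2)=-3065/4728, b=Δ2−h2·(2M2+M3)/6=79/591
seg 3: a=4, c=M3/2=-1505/788, d=(M4−M3)/(6·1)=1505/2364, b=Δ3−h3·(2M3+M4)/6=323/1182
t_q=27/4 → seg 3, τ=3/4; S=4+323/1182·τ+-1505/788·τ²+1505/2364·τ³=171429/50432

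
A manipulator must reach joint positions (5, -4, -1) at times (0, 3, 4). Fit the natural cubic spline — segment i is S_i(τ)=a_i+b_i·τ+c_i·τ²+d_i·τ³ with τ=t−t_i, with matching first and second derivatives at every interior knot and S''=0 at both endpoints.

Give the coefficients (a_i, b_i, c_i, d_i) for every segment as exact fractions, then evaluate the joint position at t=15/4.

Δ: Δ0=-3, Δ1=3
row 1: diag=8, rhs=36; c'=1/8, d'=9/2
back: M1=9/2
M: M0=0, M1=9/2, M2=0
seg 0: a=5, c=M0/2=0, d=(M1−M0)/(6·3)=1/4, b=Δ0−h0·(2M0+M1)/6=-21/4
seg 1: a=-4, c=M1/2=9/4, d=(M2−M1)/(6·1)=-3/4, b=Δ1−h1·(2M1+M2)/6=3/2
t_q=15/4 → seg 1, τ=3/4; S=-4+3/2·τ+9/4·τ²+-3/4·τ³=-493/256

  seg 0: a=5 b=-21/4 c=0 d=1/4
  seg 1: a=-4 b=3/2 c=9/4 d=-3/4
S(15/4) = -493/256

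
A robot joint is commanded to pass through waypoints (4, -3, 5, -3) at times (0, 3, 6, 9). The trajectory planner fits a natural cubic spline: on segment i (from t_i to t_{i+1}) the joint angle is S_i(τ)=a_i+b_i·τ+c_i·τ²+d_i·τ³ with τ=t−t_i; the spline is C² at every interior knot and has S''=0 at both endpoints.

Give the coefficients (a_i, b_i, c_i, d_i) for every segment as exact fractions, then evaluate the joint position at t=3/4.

  seg 0: a=4 b=-181/45 c=0 d=76/405
  seg 1: a=-3 b=47/45 c=76/45 d=-31/81
  seg 2: a=5 b=38/45 c=-79/45 d=79/405
S(3/4) = 17/16

Δ: Δ0=-7/3, Δ1=8/3, Δ2=-8/3
row 1: diag=12, rhs=30; c'=1/4, d'=5/2
row 2: denom=12−3·1/4=45/4; d'=(-32−3·5/2)/(45/4)=-158/45
back: M2=-158/45
back: M1=5/2−1/4·-158/45=152/45
M: M0=0, M1=152/45, M2=-158/45, M3=0
seg 0: a=4, c=M0/2=0, d=(M1−M0)/(6·3)=76/405, b=Δ0−h0·(2M0+M1)/6=-181/45
seg 1: a=-3, c=M1/2=76/45, d=(M2−M1)/(6·3)=-31/81, b=Δ1−h1·(2M1+M2)/6=47/45
seg 2: a=5, c=M2/2=-79/45, d=(M3−M2)/(6·3)=79/405, b=Δ2−h2·(2M2+M3)/6=38/45
t_q=3/4 → seg 0, τ=3/4; S=4+-181/45·τ+0·τ²+76/405·τ³=17/16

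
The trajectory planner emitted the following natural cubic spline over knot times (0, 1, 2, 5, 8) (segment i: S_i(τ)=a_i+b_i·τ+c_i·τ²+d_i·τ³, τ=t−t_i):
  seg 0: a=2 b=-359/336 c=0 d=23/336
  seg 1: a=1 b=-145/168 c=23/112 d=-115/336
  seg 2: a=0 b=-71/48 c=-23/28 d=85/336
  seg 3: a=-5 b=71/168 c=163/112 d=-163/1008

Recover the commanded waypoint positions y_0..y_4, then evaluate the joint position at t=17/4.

y_0=2 y_1=1 y_2=0 y_3=-5 y_4=5
S(17/4) = -33009/7168

y_0 = S_0(0) = a_0 = 2
y_1 = S_1(0) = a_1 = 1
y_2 = S_2(0) = a_2 = 0
y_3 = S_3(0) = a_3 = -5
y_4 = S_3(3) = 5
t_q=17/4 is in segment 2 (τ=9/4); S_2(τ)=-33009/7168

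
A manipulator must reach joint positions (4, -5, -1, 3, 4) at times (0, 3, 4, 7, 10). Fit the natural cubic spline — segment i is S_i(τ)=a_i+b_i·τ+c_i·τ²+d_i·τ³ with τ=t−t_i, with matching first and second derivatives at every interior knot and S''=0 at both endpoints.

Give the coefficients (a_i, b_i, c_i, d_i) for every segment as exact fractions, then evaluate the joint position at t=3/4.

Δ: Δ0=-3, Δ1=4, Δ2=4/3, Δ3=1/3
row 1: diag=8, rhs=42; c'=1/8, d'=21/4
row 2: denom=8−1·1/8=63/8; d'=(-16−1·21/4)/(63/8)=-170/63
row 3: denom=12−3·8/21=76/7; d'=(-6−3·-170/63)/(76/7)=11/57
back: M3=11/57
back: M2=-170/63−8/21·11/57=-158/57
back: M1=21/4−1/8·-158/57=319/57
M: M0=0, M1=319/57, M2=-158/57, M3=11/57, M4=0
seg 0: a=4, c=M0/2=0, d=(M1−M0)/(6·3)=319/1026, b=Δ0−h0·(2M0+M1)/6=-661/114
seg 1: a=-5, c=M1/2=319/114, d=(M2−M1)/(6·1)=-53/38, b=Δ1−h1·(2M1+M2)/6=148/57
seg 2: a=-1, c=M2/2=-79/57, d=(M3−M2)/(6·3)=169/1026, b=Δ2−h2·(2M2+M3)/6=457/114
seg 3: a=3, c=M3/2=11/114, d=(M4−M3)/(6·3)=-11/1026, b=Δ3−h3·(2M3+M4)/6=8/57
t_q=3/4 → seg 0, τ=3/4; S=4+-661/114·τ+0·τ²+319/1026·τ³=-529/2432

  seg 0: a=4 b=-661/114 c=0 d=319/1026
  seg 1: a=-5 b=148/57 c=319/114 d=-53/38
  seg 2: a=-1 b=457/114 c=-79/57 d=169/1026
  seg 3: a=3 b=8/57 c=11/114 d=-11/1026
S(3/4) = -529/2432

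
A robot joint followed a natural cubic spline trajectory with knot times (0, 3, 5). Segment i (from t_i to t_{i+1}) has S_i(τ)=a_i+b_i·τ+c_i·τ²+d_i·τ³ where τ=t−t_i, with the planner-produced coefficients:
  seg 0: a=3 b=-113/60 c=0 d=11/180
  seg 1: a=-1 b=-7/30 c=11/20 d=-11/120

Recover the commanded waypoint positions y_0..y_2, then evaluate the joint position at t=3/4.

y_0 = S_0(0) = a_0 = 3
y_1 = S_1(0) = a_1 = -1
y_2 = S_1(2) = 0
t_q=3/4 is in segment 0 (τ=3/4); S_0(τ)=413/256

y_0=3 y_1=-1 y_2=0
S(3/4) = 413/256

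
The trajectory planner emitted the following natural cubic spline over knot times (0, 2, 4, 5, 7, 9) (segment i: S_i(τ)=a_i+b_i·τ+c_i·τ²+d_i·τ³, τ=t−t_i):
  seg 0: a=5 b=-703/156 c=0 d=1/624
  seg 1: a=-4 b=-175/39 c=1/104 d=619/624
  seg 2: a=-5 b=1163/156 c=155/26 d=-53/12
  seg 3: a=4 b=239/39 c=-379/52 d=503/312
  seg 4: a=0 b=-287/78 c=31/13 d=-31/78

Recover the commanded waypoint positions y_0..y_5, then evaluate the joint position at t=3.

y_0=5 y_1=-4 y_2=-5 y_3=4 y_4=0 y_5=-1
S(3) = -1557/208

y_0 = S_0(0) = a_0 = 5
y_1 = S_1(0) = a_1 = -4
y_2 = S_2(0) = a_2 = -5
y_3 = S_3(0) = a_3 = 4
y_4 = S_4(0) = a_4 = 0
y_5 = S_4(2) = -1
t_q=3 is in segment 1 (τ=1); S_1(τ)=-1557/208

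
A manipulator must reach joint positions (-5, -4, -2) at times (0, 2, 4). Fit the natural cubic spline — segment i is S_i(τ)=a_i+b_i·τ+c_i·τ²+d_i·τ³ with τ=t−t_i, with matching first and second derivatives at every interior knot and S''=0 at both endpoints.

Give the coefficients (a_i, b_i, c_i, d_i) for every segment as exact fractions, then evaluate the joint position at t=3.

  seg 0: a=-5 b=3/8 c=0 d=1/32
  seg 1: a=-4 b=3/4 c=3/16 d=-1/32
S(3) = -99/32

Δ: Δ0=1/2, Δ1=1
row 1: diag=8, rhs=3; c'=1/4, d'=3/8
back: M1=3/8
M: M0=0, M1=3/8, M2=0
seg 0: a=-5, c=M0/2=0, d=(M1−M0)/(6·2)=1/32, b=Δ0−h0·(2M0+M1)/6=3/8
seg 1: a=-4, c=M1/2=3/16, d=(M2−M1)/(6·2)=-1/32, b=Δ1−h1·(2M1+M2)/6=3/4
t_q=3 → seg 1, τ=1; S=-4+3/4·τ+3/16·τ²+-1/32·τ³=-99/32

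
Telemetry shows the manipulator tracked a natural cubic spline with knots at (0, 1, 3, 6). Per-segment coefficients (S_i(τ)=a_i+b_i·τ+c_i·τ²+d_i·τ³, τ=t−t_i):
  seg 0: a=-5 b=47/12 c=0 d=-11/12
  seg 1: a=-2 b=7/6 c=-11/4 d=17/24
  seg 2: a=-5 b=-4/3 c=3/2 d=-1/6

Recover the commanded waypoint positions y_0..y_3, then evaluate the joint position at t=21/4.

y_0 = S_0(0) = a_0 = -5
y_1 = S_1(0) = a_1 = -2
y_2 = S_2(0) = a_2 = -5
y_3 = S_2(3) = 0
t_q=21/4 is in segment 2 (τ=9/4); S_2(τ)=-295/128

y_0=-5 y_1=-2 y_2=-5 y_3=0
S(21/4) = -295/128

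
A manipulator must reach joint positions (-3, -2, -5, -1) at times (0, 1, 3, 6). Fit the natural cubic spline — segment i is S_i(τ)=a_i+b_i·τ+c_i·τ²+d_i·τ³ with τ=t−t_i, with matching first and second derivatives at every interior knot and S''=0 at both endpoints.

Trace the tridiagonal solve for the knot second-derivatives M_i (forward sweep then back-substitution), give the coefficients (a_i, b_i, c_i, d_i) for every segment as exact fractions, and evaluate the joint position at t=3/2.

  seg 0: a=-3 b=65/42 c=0 d=-23/42
  seg 1: a=-2 b=-2/21 c=-23/14 d=79/168
  seg 2: a=-5 b=-43/42 c=33/28 d=-11/84
S(3/2) = -1075/448

Δ: Δ0=1, Δ1=-3/2, Δ2=4/3
row 1: diag=6, rhs=-15; c'=1/3, d'=-5/2
row 2: denom=10−2·1/3=28/3; d'=(17−2·-5/2)/(28/3)=33/14
back: M2=33/14
back: M1=-5/2−1/3·33/14=-23/7
M: M0=0, M1=-23/7, M2=33/14, M3=0
seg 0: a=-3, c=M0/2=0, d=(M1−M0)/(6·1)=-23/42, b=Δ0−h0·(2M0+M1)/6=65/42
seg 1: a=-2, c=M1/2=-23/14, d=(M2−M1)/(6·2)=79/168, b=Δ1−h1·(2M1+M2)/6=-2/21
seg 2: a=-5, c=M2/2=33/28, d=(M3−M2)/(6·3)=-11/84, b=Δ2−h2·(2M2+M3)/6=-43/42
t_q=3/2 → seg 1, τ=1/2; S=-2+-2/21·τ+-23/14·τ²+79/168·τ³=-1075/448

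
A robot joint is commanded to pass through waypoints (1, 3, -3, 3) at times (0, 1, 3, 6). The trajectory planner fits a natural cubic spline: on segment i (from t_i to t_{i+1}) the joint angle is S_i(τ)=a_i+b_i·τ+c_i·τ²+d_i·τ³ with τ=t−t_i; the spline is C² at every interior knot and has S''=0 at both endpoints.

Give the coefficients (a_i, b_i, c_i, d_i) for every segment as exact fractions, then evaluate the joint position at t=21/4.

  seg 0: a=1 b=43/14 c=0 d=-15/14
  seg 1: a=3 b=-1/7 c=-45/14 d=25/28
  seg 2: a=-3 b=-16/7 c=15/7 d=-5/21
S(21/4) = -3/448

Δ: Δ0=2, Δ1=-3, Δ2=2
row 1: diag=6, rhs=-30; c'=1/3, d'=-5
row 2: denom=10−2·1/3=28/3; d'=(30−2·-5)/(28/3)=30/7
back: M2=30/7
back: M1=-5−1/3·30/7=-45/7
M: M0=0, M1=-45/7, M2=30/7, M3=0
seg 0: a=1, c=M0/2=0, d=(M1−M0)/(6·1)=-15/14, b=Δ0−h0·(2M0+M1)/6=43/14
seg 1: a=3, c=M1/2=-45/14, d=(M2−M1)/(6·2)=25/28, b=Δ1−h1·(2M1+M2)/6=-1/7
seg 2: a=-3, c=M2/2=15/7, d=(M3−M2)/(6·3)=-5/21, b=Δ2−h2·(2M2+M3)/6=-16/7
t_q=21/4 → seg 2, τ=9/4; S=-3+-16/7·τ+15/7·τ²+-5/21·τ³=-3/448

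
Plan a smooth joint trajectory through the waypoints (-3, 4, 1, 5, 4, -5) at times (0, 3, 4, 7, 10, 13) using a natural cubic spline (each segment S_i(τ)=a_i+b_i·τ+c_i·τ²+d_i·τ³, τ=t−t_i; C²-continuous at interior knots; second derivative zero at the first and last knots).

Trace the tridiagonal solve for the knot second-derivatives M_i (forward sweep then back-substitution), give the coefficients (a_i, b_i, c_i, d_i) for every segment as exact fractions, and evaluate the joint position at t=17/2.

  seg 0: a=-3 b=3916/849 c=0 d=-215/849
  seg 1: a=4 b=-1889/849 c=-645/283 d=1277/849
  seg 2: a=1 b=-1928/849 c=632/283 d=-292/849
  seg 3: a=5 b=1564/849 c=-244/283 d=349/7641
  seg 4: a=4 b=-1781/849 c=-383/849 d=383/7641
S(17/2) = 13533/2264

Δ: Δ0=7/3, Δ1=-3, Δ2=4/3, Δ3=-1/3, Δ4=-3
row 1: diag=8, rhs=-32; c'=1/8, d'=-4
row 2: denom=8−1·1/8=63/8; d'=(26−1·-4)/(63/8)=80/21
row 3: denom=12−3·8/21=76/7; d'=(-10−3·80/21)/(76/7)=-75/38
row 4: denom=12−3·21/76=849/76; d'=(-16−3·-75/38)/(849/76)=-766/849
back: M4=-766/849
back: M3=-75/38−21/76·-766/849=-488/283
back: M2=80/21−8/21·-488/283=1264/283
back: M1=-4−1/8·1264/283=-1290/283
M: M0=0, M1=-1290/283, M2=1264/283, M3=-488/283, M4=-766/849, M5=0
seg 0: a=-3, c=M0/2=0, d=(M1−M0)/(6·3)=-215/849, b=Δ0−h0·(2M0+M1)/6=3916/849
seg 1: a=4, c=M1/2=-645/283, d=(M2−M1)/(6·1)=1277/849, b=Δ1−h1·(2M1+M2)/6=-1889/849
seg 2: a=1, c=M2/2=632/283, d=(M3−M2)/(6·3)=-292/849, b=Δ2−h2·(2M2+M3)/6=-1928/849
seg 3: a=5, c=M3/2=-244/283, d=(M4−M3)/(6·3)=349/7641, b=Δ3−h3·(2M3+M4)/6=1564/849
seg 4: a=4, c=M4/2=-383/849, d=(M5−M4)/(6·3)=383/7641, b=Δ4−h4·(2M4+M5)/6=-1781/849
t_q=17/2 → seg 3, τ=3/2; S=5+1564/849·τ+-244/283·τ²+349/7641·τ³=13533/2264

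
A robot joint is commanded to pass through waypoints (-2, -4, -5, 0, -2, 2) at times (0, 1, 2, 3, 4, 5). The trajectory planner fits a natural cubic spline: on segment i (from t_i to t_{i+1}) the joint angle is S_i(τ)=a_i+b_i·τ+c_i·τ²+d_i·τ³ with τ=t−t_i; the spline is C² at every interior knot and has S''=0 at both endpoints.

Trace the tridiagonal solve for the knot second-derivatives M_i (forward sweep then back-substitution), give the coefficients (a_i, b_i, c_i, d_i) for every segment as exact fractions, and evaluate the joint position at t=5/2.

  seg 0: a=-2 b=-350/209 c=0 d=-68/209
  seg 1: a=-4 b=-554/209 c=-204/209 d=549/209
  seg 2: a=-5 b=685/209 c=1443/209 d=-57/11
  seg 3: a=0 b=322/209 c=-1806/209 d=1066/209
  seg 4: a=-2 b=-92/209 c=1392/209 d=-464/209
S(5/2) = -347/152

Δ: Δ0=-2, Δ1=-1, Δ2=5, Δ3=-2, Δ4=4
row 1: diag=4, rhs=6; c'=1/4, d'=3/2
row 2: denom=4−1·1/4=15/4; d'=(36−1·3/2)/(15/4)=46/5
row 3: denom=4−1·4/15=56/15; d'=(-42−1·46/5)/(56/15)=-96/7
row 4: denom=4−1·15/56=209/56; d'=(36−1·-96/7)/(209/56)=2784/209
back: M4=2784/209
back: M3=-96/7−15/56·2784/209=-3612/209
back: M2=46/5−4/15·-3612/209=2886/209
back: M1=3/2−1/4·2886/209=-408/209
M: M0=0, M1=-408/209, M2=2886/209, M3=-3612/209, M4=2784/209, M5=0
seg 0: a=-2, c=M0/2=0, d=(M1−M0)/(6·1)=-68/209, b=Δ0−h0·(2M0+M1)/6=-350/209
seg 1: a=-4, c=M1/2=-204/209, d=(M2−M1)/(6·1)=549/209, b=Δ1−h1·(2M1+M2)/6=-554/209
seg 2: a=-5, c=M2/2=1443/209, d=(M3−M2)/(6·1)=-57/11, b=Δ2−h2·(2M2+M3)/6=685/209
seg 3: a=0, c=M3/2=-1806/209, d=(M4−M3)/(6·1)=1066/209, b=Δ3−h3·(2M3+M4)/6=322/209
seg 4: a=-2, c=M4/2=1392/209, d=(M5−M4)/(6·1)=-464/209, b=Δ4−h4·(2M4+M5)/6=-92/209
t_q=5/2 → seg 2, τ=1/2; S=-5+685/209·τ+1443/209·τ²+-57/11·τ³=-347/152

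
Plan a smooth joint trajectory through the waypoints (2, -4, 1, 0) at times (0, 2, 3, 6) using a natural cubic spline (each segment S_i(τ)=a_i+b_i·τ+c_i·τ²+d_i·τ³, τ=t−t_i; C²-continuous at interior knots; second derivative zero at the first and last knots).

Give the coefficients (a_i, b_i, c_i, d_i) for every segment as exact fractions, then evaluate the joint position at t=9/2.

  seg 0: a=2 b=-839/141 c=0 d=104/141
  seg 1: a=-4 b=409/141 c=208/47 d=-328/141
  seg 2: a=1 b=673/141 c=-120/47 d=40/141
S(9/2) = 317/94

Δ: Δ0=-3, Δ1=5, Δ2=-1/3
row 1: diag=6, rhs=48; c'=1/6, d'=8
row 2: denom=8−1·1/6=47/6; d'=(-32−1·8)/(47/6)=-240/47
back: M2=-240/47
back: M1=8−1/6·-240/47=416/47
M: M0=0, M1=416/47, M2=-240/47, M3=0
seg 0: a=2, c=M0/2=0, d=(M1−M0)/(6·2)=104/141, b=Δ0−h0·(2M0+M1)/6=-839/141
seg 1: a=-4, c=M1/2=208/47, d=(M2−M1)/(6·1)=-328/141, b=Δ1−h1·(2M1+M2)/6=409/141
seg 2: a=1, c=M2/2=-120/47, d=(M3−M2)/(6·3)=40/141, b=Δ2−h2·(2M2+M3)/6=673/141
t_q=9/2 → seg 2, τ=3/2; S=1+673/141·τ+-120/47·τ²+40/141·τ³=317/94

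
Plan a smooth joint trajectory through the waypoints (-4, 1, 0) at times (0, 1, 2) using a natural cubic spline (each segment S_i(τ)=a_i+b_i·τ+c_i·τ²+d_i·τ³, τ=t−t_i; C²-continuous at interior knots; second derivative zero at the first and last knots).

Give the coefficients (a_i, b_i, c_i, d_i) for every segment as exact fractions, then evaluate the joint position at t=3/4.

  seg 0: a=-4 b=13/2 c=0 d=-3/2
  seg 1: a=1 b=2 c=-9/2 d=3/2
S(3/4) = 31/128

Δ: Δ0=5, Δ1=-1
row 1: diag=4, rhs=-36; c'=1/4, d'=-9
back: M1=-9
M: M0=0, M1=-9, M2=0
seg 0: a=-4, c=M0/2=0, d=(M1−M0)/(6·1)=-3/2, b=Δ0−h0·(2M0+M1)/6=13/2
seg 1: a=1, c=M1/2=-9/2, d=(M2−M1)/(6·1)=3/2, b=Δ1−h1·(2M1+M2)/6=2
t_q=3/4 → seg 0, τ=3/4; S=-4+13/2·τ+0·τ²+-3/2·τ³=31/128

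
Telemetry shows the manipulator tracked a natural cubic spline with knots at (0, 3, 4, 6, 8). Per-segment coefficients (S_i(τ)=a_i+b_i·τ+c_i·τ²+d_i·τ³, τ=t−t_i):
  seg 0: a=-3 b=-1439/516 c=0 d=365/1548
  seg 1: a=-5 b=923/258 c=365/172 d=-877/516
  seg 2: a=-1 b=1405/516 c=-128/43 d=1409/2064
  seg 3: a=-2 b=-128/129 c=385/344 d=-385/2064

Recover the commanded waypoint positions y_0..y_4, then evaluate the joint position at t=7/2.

y_0=-3 y_1=-5 y_2=-1 y_3=-2 y_4=-1
S(7/2) = -3981/1376

y_0 = S_0(0) = a_0 = -3
y_1 = S_1(0) = a_1 = -5
y_2 = S_2(0) = a_2 = -1
y_3 = S_3(0) = a_3 = -2
y_4 = S_3(2) = -1
t_q=7/2 is in segment 1 (τ=1/2); S_1(τ)=-3981/1376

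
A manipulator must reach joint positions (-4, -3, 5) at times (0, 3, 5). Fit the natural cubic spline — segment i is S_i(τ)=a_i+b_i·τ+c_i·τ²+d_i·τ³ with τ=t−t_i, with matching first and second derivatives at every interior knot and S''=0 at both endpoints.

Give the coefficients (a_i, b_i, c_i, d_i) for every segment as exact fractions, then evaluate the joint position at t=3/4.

  seg 0: a=-4 b=-23/30 c=0 d=11/90
  seg 1: a=-3 b=38/15 c=11/10 d=-11/60
S(3/4) = -579/128

Δ: Δ0=1/3, Δ1=4
row 1: diag=10, rhs=22; c'=1/5, d'=11/5
back: M1=11/5
M: M0=0, M1=11/5, M2=0
seg 0: a=-4, c=M0/2=0, d=(M1−M0)/(6·3)=11/90, b=Δ0−h0·(2M0+M1)/6=-23/30
seg 1: a=-3, c=M1/2=11/10, d=(M2−M1)/(6·2)=-11/60, b=Δ1−h1·(2M1+M2)/6=38/15
t_q=3/4 → seg 0, τ=3/4; S=-4+-23/30·τ+0·τ²+11/90·τ³=-579/128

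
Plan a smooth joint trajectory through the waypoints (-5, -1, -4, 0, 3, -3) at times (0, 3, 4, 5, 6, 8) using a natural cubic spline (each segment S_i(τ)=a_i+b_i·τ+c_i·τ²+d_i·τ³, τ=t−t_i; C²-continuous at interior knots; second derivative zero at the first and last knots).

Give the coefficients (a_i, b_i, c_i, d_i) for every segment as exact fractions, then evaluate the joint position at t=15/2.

  seg 0: a=-5 b=7463/1995 c=0 d=-1601/5985
  seg 1: a=-1 b=-6946/1995 c=-1601/665 d=5764/1995
  seg 2: a=-4 b=148/399 c=4163/665 d=-5249/1995
  seg 3: a=0 b=9971/1995 c=-1086/665 d=-104/285
  seg 4: a=3 b=1271/1995 c=-1814/665 d=907/1995
S(15/2) = -689/1064

Δ: Δ0=4/3, Δ1=-3, Δ2=4, Δ3=3, Δ4=-3
row 1: diag=8, rhs=-26; c'=1/8, d'=-13/4
row 2: denom=4−1·1/8=31/8; d'=(42−1·-13/4)/(31/8)=362/31
row 3: denom=4−1·8/31=116/31; d'=(-6−1·362/31)/(116/31)=-137/29
row 4: denom=6−1·31/116=665/116; d'=(-36−1·-137/29)/(665/116)=-3628/665
back: M4=-3628/665
back: M3=-137/29−31/116·-3628/665=-2172/665
back: M2=362/31−8/31·-2172/665=8326/665
back: M1=-13/4−1/8·8326/665=-3202/665
M: M0=0, M1=-3202/665, M2=8326/665, M3=-2172/665, M4=-3628/665, M5=0
seg 0: a=-5, c=M0/2=0, d=(M1−M0)/(6·3)=-1601/5985, b=Δ0−h0·(2M0+M1)/6=7463/1995
seg 1: a=-1, c=M1/2=-1601/665, d=(M2−M1)/(6·1)=5764/1995, b=Δ1−h1·(2M1+M2)/6=-6946/1995
seg 2: a=-4, c=M2/2=4163/665, d=(M3−M2)/(6·1)=-5249/1995, b=Δ2−h2·(2M2+M3)/6=148/399
seg 3: a=0, c=M3/2=-1086/665, d=(M4−M3)/(6·1)=-104/285, b=Δ3−h3·(2M3+M4)/6=9971/1995
seg 4: a=3, c=M4/2=-1814/665, d=(M5−M4)/(6·2)=907/1995, b=Δ4−h4·(2M4+M5)/6=1271/1995
t_q=15/2 → seg 4, τ=3/2; S=3+1271/1995·τ+-1814/665·τ²+907/1995·τ³=-689/1064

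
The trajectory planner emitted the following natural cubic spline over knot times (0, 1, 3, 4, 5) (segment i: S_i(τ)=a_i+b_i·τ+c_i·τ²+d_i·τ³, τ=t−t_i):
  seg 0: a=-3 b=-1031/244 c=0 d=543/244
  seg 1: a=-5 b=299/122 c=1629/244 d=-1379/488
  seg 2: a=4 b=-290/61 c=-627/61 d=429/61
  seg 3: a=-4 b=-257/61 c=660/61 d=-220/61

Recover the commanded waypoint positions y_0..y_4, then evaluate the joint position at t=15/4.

y_0 = S_0(0) = a_0 = -3
y_1 = S_1(0) = a_1 = -5
y_2 = S_2(0) = a_2 = 4
y_3 = S_3(0) = a_3 = -4
y_4 = S_3(1) = -1
t_q=15/4 is in segment 2 (τ=3/4); S_2(τ)=-9293/3904

y_0=-3 y_1=-5 y_2=4 y_3=-4 y_4=-1
S(15/4) = -9293/3904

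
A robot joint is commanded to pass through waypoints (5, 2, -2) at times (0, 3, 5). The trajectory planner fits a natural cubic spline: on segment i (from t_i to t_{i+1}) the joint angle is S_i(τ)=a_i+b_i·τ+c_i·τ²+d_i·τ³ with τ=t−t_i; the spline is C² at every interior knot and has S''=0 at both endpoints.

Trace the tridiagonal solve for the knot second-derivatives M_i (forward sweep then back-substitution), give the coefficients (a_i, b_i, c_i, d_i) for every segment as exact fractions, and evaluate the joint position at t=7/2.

Δ: Δ0=-1, Δ1=-2
row 1: diag=10, rhs=-6; c'=1/5, d'=-3/5
back: M1=-3/5
M: M0=0, M1=-3/5, M2=0
seg 0: a=5, c=M0/2=0, d=(M1−M0)/(6·3)=-1/30, b=Δ0−h0·(2M0+M1)/6=-7/10
seg 1: a=2, c=M1/2=-3/10, d=(M2−M1)/(6·2)=1/20, b=Δ1−h1·(2M1+M2)/6=-8/5
t_q=7/2 → seg 1, τ=1/2; S=2+-8/5·τ+-3/10·τ²+1/20·τ³=181/160

  seg 0: a=5 b=-7/10 c=0 d=-1/30
  seg 1: a=2 b=-8/5 c=-3/10 d=1/20
S(7/2) = 181/160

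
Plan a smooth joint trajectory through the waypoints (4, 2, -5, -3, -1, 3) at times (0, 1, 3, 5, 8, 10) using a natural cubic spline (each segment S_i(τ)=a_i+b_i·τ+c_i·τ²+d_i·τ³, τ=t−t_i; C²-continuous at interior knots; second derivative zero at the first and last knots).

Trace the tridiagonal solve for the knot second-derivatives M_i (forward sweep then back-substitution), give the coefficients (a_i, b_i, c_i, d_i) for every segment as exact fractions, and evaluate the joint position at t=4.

  seg 0: a=4 b=-16943/11292 c=0 d=-5641/11292
  seg 1: a=2 b=-16933/5646 c=-5641/3764 d=14095/22584
  seg 2: a=-5 b=-4247/2823 c=4227/1882 d=-5611/11292
  seg 3: a=-3 b=4282/2823 c=-692/941 d=1276/8469
  seg 4: a=-1 b=3310/2823 c=584/941 d=-292/2823
S(4) = -17899/3764

Δ: Δ0=-2, Δ1=-7/2, Δ2=1, Δ3=2/3, Δ4=2
row 1: diag=6, rhs=-9; c'=1/3, d'=-3/2
row 2: denom=8−2·1/3=22/3; d'=(27−2·-3/2)/(22/3)=45/11
row 3: denom=10−2·3/11=104/11; d'=(-2−2·45/11)/(104/11)=-14/13
row 4: denom=10−3·33/104=941/104; d'=(8−3·-14/13)/(941/104)=1168/941
back: M4=1168/941
back: M3=-14/13−33/104·1168/941=-1384/941
back: M2=45/11−3/11·-1384/941=4227/941
back: M1=-3/2−1/3·4227/941=-5641/1882
M: M0=0, M1=-5641/1882, M2=4227/941, M3=-1384/941, M4=1168/941, M5=0
seg 0: a=4, c=M0/2=0, d=(M1−M0)/(6·1)=-5641/11292, b=Δ0−h0·(2M0+M1)/6=-16943/11292
seg 1: a=2, c=M1/2=-5641/3764, d=(M2−M1)/(6·2)=14095/22584, b=Δ1−h1·(2M1+M2)/6=-16933/5646
seg 2: a=-5, c=M2/2=4227/1882, d=(M3−M2)/(6·2)=-5611/11292, b=Δ2−h2·(2M2+M3)/6=-4247/2823
seg 3: a=-3, c=M3/2=-692/941, d=(M4−M3)/(6·3)=1276/8469, b=Δ3−h3·(2M3+M4)/6=4282/2823
seg 4: a=-1, c=M4/2=584/941, d=(M5−M4)/(6·2)=-292/2823, b=Δ4−h4·(2M4+M5)/6=3310/2823
t_q=4 → seg 2, τ=1; S=-5+-4247/2823·τ+4227/1882·τ²+-5611/11292·τ³=-17899/3764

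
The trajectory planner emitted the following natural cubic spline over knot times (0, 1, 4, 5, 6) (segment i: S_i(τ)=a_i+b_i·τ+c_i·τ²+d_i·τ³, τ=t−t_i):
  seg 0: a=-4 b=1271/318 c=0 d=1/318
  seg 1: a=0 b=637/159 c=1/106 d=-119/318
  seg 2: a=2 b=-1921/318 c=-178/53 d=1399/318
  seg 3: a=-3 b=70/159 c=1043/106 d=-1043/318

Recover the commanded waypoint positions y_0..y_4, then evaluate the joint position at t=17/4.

y_0=-4 y_1=0 y_2=2 y_3=-3 y_4=4
S(17/4) = 2365/6784

y_0 = S_0(0) = a_0 = -4
y_1 = S_1(0) = a_1 = 0
y_2 = S_2(0) = a_2 = 2
y_3 = S_3(0) = a_3 = -3
y_4 = S_3(1) = 4
t_q=17/4 is in segment 2 (τ=1/4); S_2(τ)=2365/6784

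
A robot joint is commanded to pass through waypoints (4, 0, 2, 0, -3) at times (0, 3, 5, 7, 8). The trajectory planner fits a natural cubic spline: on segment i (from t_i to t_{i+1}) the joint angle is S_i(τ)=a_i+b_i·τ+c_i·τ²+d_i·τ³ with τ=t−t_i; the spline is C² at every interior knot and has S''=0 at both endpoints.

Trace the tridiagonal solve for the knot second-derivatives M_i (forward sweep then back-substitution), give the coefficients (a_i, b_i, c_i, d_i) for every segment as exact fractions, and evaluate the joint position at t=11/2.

  seg 0: a=4 b=-683/312 c=0 d=89/936
  seg 1: a=0 b=59/156 c=89/104 d=-85/312
  seg 2: a=2 b=83/156 c=-81/104 d=1/156
  seg 3: a=0 b=-391/156 c=-77/104 d=77/312
S(11/2) = 431/208

Δ: Δ0=-4/3, Δ1=1, Δ2=-1, Δ3=-3
row 1: diag=10, rhs=14; c'=1/5, d'=7/5
row 2: denom=8−2·1/5=38/5; d'=(-12−2·7/5)/(38/5)=-37/19
row 3: denom=6−2·5/19=104/19; d'=(-12−2·-37/19)/(104/19)=-77/52
back: M3=-77/52
back: M2=-37/19−5/19·-77/52=-81/52
back: M1=7/5−1/5·-81/52=89/52
M: M0=0, M1=89/52, M2=-81/52, M3=-77/52, M4=0
seg 0: a=4, c=M0/2=0, d=(M1−M0)/(6·3)=89/936, b=Δ0−h0·(2M0+M1)/6=-683/312
seg 1: a=0, c=M1/2=89/104, d=(M2−M1)/(6·2)=-85/312, b=Δ1−h1·(2M1+M2)/6=59/156
seg 2: a=2, c=M2/2=-81/104, d=(M3−M2)/(6·2)=1/156, b=Δ2−h2·(2M2+M3)/6=83/156
seg 3: a=0, c=M3/2=-77/104, d=(M4−M3)/(6·1)=77/312, b=Δ3−h3·(2M3+M4)/6=-391/156
t_q=11/2 → seg 2, τ=1/2; S=2+83/156·τ+-81/104·τ²+1/156·τ³=431/208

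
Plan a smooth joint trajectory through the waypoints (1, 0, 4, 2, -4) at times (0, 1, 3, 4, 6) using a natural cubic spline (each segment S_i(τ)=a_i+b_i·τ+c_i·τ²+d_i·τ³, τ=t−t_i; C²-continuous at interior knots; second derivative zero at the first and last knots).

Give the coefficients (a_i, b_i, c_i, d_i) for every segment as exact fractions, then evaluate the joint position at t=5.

  seg 0: a=1 b=-337/186 c=0 d=151/186
  seg 1: a=0 b=58/93 c=151/62 d=-325/372
  seg 2: a=4 b=-11/93 c=-87/31 d=86/93
  seg 3: a=2 b=-275/93 c=-1/31 d=1/186
S(5) = -61/62

Δ: Δ0=-1, Δ1=2, Δ2=-2, Δ3=-3
row 1: diag=6, rhs=18; c'=1/3, d'=3
row 2: denom=6−2·1/3=16/3; d'=(-24−2·3)/(16/3)=-45/8
row 3: denom=6−1·3/16=93/16; d'=(-6−1·-45/8)/(93/16)=-2/31
back: M3=-2/31
back: M2=-45/8−3/16·-2/31=-174/31
back: M1=3−1/3·-174/31=151/31
M: M0=0, M1=151/31, M2=-174/31, M3=-2/31, M4=0
seg 0: a=1, c=M0/2=0, d=(M1−M0)/(6·1)=151/186, b=Δ0−h0·(2M0+M1)/6=-337/186
seg 1: a=0, c=M1/2=151/62, d=(M2−M1)/(6·2)=-325/372, b=Δ1−h1·(2M1+M2)/6=58/93
seg 2: a=4, c=M2/2=-87/31, d=(M3−M2)/(6·1)=86/93, b=Δ2−h2·(2M2+M3)/6=-11/93
seg 3: a=2, c=M3/2=-1/31, d=(M4−M3)/(6·2)=1/186, b=Δ3−h3·(2M3+M4)/6=-275/93
t_q=5 → seg 3, τ=1; S=2+-275/93·τ+-1/31·τ²+1/186·τ³=-61/62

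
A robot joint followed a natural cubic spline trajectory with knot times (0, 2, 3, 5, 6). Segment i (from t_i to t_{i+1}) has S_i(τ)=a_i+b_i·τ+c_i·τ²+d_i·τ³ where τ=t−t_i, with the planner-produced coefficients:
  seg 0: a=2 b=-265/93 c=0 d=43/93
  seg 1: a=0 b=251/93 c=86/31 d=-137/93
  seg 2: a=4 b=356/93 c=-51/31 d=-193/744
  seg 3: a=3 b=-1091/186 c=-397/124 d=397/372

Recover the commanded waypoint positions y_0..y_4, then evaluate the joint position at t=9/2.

y_0 = S_0(0) = a_0 = 2
y_1 = S_1(0) = a_1 = 0
y_2 = S_2(0) = a_2 = 4
y_3 = S_3(0) = a_3 = 3
y_4 = S_3(1) = -5
t_q=9/2 is in segment 2 (τ=3/2); S_2(τ)=10247/1984

y_0=2 y_1=0 y_2=4 y_3=3 y_4=-5
S(9/2) = 10247/1984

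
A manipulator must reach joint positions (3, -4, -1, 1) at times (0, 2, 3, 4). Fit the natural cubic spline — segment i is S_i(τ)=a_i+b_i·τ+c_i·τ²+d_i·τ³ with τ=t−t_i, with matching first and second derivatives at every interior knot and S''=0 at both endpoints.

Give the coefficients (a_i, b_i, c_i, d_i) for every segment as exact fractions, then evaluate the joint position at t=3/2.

Δ: Δ0=-7/2, Δ1=3, Δ2=2
row 1: diag=6, rhs=39; c'=1/6, d'=13/2
row 2: denom=4−1·1/6=23/6; d'=(-6−1·13/2)/(23/6)=-75/23
back: M2=-75/23
back: M1=13/2−1/6·-75/23=162/23
M: M0=0, M1=162/23, M2=-75/23, M3=0
seg 0: a=3, c=M0/2=0, d=(M1−M0)/(6·2)=27/46, b=Δ0−h0·(2M0+M1)/6=-269/46
seg 1: a=-4, c=M1/2=81/23, d=(M2−M1)/(6·1)=-79/46, b=Δ1−h1·(2M1+M2)/6=55/46
seg 2: a=-1, c=M2/2=-75/46, d=(M3−M2)/(6·1)=25/46, b=Δ2−h2·(2M2+M3)/6=71/23
t_q=3/2 → seg 0, τ=3/2; S=3+-269/46·τ+0·τ²+27/46·τ³=-1395/368

  seg 0: a=3 b=-269/46 c=0 d=27/46
  seg 1: a=-4 b=55/46 c=81/23 d=-79/46
  seg 2: a=-1 b=71/23 c=-75/46 d=25/46
S(3/2) = -1395/368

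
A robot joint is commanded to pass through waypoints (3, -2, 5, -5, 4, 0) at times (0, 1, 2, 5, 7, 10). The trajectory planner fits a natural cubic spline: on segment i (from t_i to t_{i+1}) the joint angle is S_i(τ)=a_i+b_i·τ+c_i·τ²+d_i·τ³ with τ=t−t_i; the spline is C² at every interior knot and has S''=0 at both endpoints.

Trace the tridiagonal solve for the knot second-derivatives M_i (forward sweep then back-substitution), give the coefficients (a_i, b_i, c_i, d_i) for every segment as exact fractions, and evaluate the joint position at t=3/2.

  seg 0: a=3 b=-11239/1308 c=0 d=4699/1308
  seg 1: a=-2 b=1429/654 c=4699/436 d=-7799/1308
  seg 2: a=5 b=7655/1308 c=-775/109 d=1765/1308
  seg 3: a=-5 b=-245/654 c=2195/436 d=-3397/2616
  seg 4: a=4 b=1367/327 c=-601/218 d=601/1962
S(3/2) = 3633/3488

Δ: Δ0=-5, Δ1=7, Δ2=-10/3, Δ3=9/2, Δ4=-4/3
row 1: diag=4, rhs=72; c'=1/4, d'=18
row 2: denom=8−1·1/4=31/4; d'=(-62−1·18)/(31/4)=-320/31
row 3: denom=10−3·12/31=274/31; d'=(47−3·-320/31)/(274/31)=2417/274
row 4: denom=10−2·31/137=1308/137; d'=(-35−2·2417/274)/(1308/137)=-601/109
back: M4=-601/109
back: M3=2417/274−31/137·-601/109=2195/218
back: M2=-320/31−12/31·2195/218=-1550/109
back: M1=18−1/4·-1550/109=4699/218
M: M0=0, M1=4699/218, M2=-1550/109, M3=2195/218, M4=-601/109, M5=0
seg 0: a=3, c=M0/2=0, d=(M1−M0)/(6·1)=4699/1308, b=Δ0−h0·(2M0+M1)/6=-11239/1308
seg 1: a=-2, c=M1/2=4699/436, d=(M2−M1)/(6·1)=-7799/1308, b=Δ1−h1·(2M1+M2)/6=1429/654
seg 2: a=5, c=M2/2=-775/109, d=(M3−M2)/(6·3)=1765/1308, b=Δ2−h2·(2M2+M3)/6=7655/1308
seg 3: a=-5, c=M3/2=2195/436, d=(M4−M3)/(6·2)=-3397/2616, b=Δ3−h3·(2M3+M4)/6=-245/654
seg 4: a=4, c=M4/2=-601/218, d=(M5−M4)/(6·3)=601/1962, b=Δ4−h4·(2M4+M5)/6=1367/327
t_q=3/2 → seg 1, τ=1/2; S=-2+1429/654·τ+4699/436·τ²+-7799/1308·τ³=3633/3488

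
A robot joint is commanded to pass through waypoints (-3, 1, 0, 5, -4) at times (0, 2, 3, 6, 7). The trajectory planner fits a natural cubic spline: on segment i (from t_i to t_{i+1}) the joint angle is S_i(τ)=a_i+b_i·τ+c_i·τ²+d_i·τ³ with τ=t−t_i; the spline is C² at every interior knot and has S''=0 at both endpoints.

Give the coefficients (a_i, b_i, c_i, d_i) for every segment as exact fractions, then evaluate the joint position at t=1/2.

  seg 0: a=-3 b=1621/483 c=0 d=-655/1932
  seg 1: a=1 b=-344/483 c=-655/322 d=241/138
  seg 2: a=0 b=443/966 c=516/161 d=-2707/2898
  seg 3: a=5 b=-2672/483 c=-1675/322 d=1675/966
S(1/2) = -7029/5152

Δ: Δ0=2, Δ1=-1, Δ2=5/3, Δ3=-9
row 1: diag=6, rhs=-18; c'=1/6, d'=-3
row 2: denom=8−1·1/6=47/6; d'=(16−1·-3)/(47/6)=114/47
row 3: denom=8−3·18/47=322/47; d'=(-64−3·114/47)/(322/47)=-1675/161
back: M3=-1675/161
back: M2=114/47−18/47·-1675/161=1032/161
back: M1=-3−1/6·1032/161=-655/161
M: M0=0, M1=-655/161, M2=1032/161, M3=-1675/161, M4=0
seg 0: a=-3, c=M0/2=0, d=(M1−M0)/(6·2)=-655/1932, b=Δ0−h0·(2M0+M1)/6=1621/483
seg 1: a=1, c=M1/2=-655/322, d=(M2−M1)/(6·1)=241/138, b=Δ1−h1·(2M1+M2)/6=-344/483
seg 2: a=0, c=M2/2=516/161, d=(M3−M2)/(6·3)=-2707/2898, b=Δ2−h2·(2M2+M3)/6=443/966
seg 3: a=5, c=M3/2=-1675/322, d=(M4−M3)/(6·1)=1675/966, b=Δ3−h3·(2M3+M4)/6=-2672/483
t_q=1/2 → seg 0, τ=1/2; S=-3+1621/483·τ+0·τ²+-655/1932·τ³=-7029/5152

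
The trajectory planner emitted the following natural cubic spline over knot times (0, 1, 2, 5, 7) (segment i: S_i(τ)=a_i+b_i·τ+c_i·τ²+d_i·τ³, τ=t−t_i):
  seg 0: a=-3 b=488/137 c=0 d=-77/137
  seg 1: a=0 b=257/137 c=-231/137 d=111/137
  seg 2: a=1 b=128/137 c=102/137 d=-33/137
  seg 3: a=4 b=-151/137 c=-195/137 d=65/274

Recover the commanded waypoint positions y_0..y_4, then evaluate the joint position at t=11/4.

y_0=-3 y_1=0 y_2=1 y_3=4 y_4=-2
S(11/4) = 17693/8768

y_0 = S_0(0) = a_0 = -3
y_1 = S_1(0) = a_1 = 0
y_2 = S_2(0) = a_2 = 1
y_3 = S_3(0) = a_3 = 4
y_4 = S_3(2) = -2
t_q=11/4 is in segment 2 (τ=3/4); S_2(τ)=17693/8768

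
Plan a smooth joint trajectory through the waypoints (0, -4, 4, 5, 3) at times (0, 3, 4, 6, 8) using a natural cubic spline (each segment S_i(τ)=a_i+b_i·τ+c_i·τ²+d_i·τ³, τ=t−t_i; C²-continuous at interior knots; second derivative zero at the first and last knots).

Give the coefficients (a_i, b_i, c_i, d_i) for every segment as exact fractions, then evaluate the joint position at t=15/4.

Δ: Δ0=-4/3, Δ1=8, Δ2=1/2, Δ3=-1
row 1: diag=8, rhs=56; c'=1/8, d'=7
row 2: denom=6−1·1/8=47/8; d'=(-45−1·7)/(47/8)=-416/47
row 3: denom=8−2·16/47=344/47; d'=(-9−2·-416/47)/(344/47)=409/344
back: M3=409/344
back: M2=-416/47−16/47·409/344=-398/43
back: M1=7−1/8·-398/43=1403/172
M: M0=0, M1=1403/172, M2=-398/43, M3=409/344, M4=0
seg 0: a=0, c=M0/2=0, d=(M1−M0)/(6·3)=1403/3096, b=Δ0−h0·(2M0+M1)/6=-5585/1032
seg 1: a=-4, c=M1/2=1403/344, d=(M2−M1)/(6·1)=-2995/1032, b=Δ1−h1·(2M1+M2)/6=3521/516
seg 2: a=4, c=M2/2=-199/43, d=(M3−M2)/(6·2)=3593/4128, b=Δ2−h2·(2M2+M3)/6=6475/1032
seg 3: a=5, c=M3/2=409/688, d=(M4−M3)/(6·2)=-409/4128, b=Δ3−h3·(2M3+M4)/6=-925/516
t_q=15/4 → seg 1, τ=3/4; S=-4+3521/516·τ+1403/344·τ²+-2995/1032·τ³=48161/22016

  seg 0: a=0 b=-5585/1032 c=0 d=1403/3096
  seg 1: a=-4 b=3521/516 c=1403/344 d=-2995/1032
  seg 2: a=4 b=6475/1032 c=-199/43 d=3593/4128
  seg 3: a=5 b=-925/516 c=409/688 d=-409/4128
S(15/4) = 48161/22016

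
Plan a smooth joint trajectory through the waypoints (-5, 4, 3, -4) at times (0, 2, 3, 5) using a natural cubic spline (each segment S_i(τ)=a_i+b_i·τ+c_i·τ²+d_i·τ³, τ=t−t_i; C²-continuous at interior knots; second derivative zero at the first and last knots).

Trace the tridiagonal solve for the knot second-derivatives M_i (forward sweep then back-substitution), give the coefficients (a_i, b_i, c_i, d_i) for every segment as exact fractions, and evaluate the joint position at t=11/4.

Δ: Δ0=9/2, Δ1=-1, Δ2=-7/2
row 1: diag=6, rhs=-33; c'=1/6, d'=-11/2
row 2: denom=6−1·1/6=35/6; d'=(-15−1·-11/2)/(35/6)=-57/35
back: M2=-57/35
back: M1=-11/2−1/6·-57/35=-183/35
M: M0=0, M1=-183/35, M2=-57/35, M3=0
seg 0: a=-5, c=M0/2=0, d=(M1−M0)/(6·2)=-61/140, b=Δ0−h0·(2M0+M1)/6=437/70
seg 1: a=4, c=M1/2=-183/70, d=(M2−M1)/(6·1)=3/5, b=Δ1−h1·(2M1+M2)/6=71/70
seg 2: a=3, c=M2/2=-57/70, d=(M3−M2)/(6·2)=19/140, b=Δ2−h2·(2M2+M3)/6=-169/70
t_q=11/4 → seg 1, τ=3/4; S=4+71/70·τ+-183/70·τ²+3/5·τ³=7937/2240

  seg 0: a=-5 b=437/70 c=0 d=-61/140
  seg 1: a=4 b=71/70 c=-183/70 d=3/5
  seg 2: a=3 b=-169/70 c=-57/70 d=19/140
S(11/4) = 7937/2240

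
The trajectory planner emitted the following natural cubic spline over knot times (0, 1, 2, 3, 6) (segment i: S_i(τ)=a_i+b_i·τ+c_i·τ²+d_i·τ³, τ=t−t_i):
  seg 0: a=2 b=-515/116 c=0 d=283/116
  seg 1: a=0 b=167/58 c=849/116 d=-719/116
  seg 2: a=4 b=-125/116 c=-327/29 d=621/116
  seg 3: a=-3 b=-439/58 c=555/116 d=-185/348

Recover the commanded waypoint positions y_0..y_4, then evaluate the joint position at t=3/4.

y_0 = S_0(0) = a_0 = 2
y_1 = S_1(0) = a_1 = 0
y_2 = S_2(0) = a_2 = 4
y_3 = S_3(0) = a_3 = -3
y_4 = S_3(3) = 3
t_q=3/4 is in segment 0 (τ=3/4); S_0(τ)=-2231/7424

y_0=2 y_1=0 y_2=4 y_3=-3 y_4=3
S(3/4) = -2231/7424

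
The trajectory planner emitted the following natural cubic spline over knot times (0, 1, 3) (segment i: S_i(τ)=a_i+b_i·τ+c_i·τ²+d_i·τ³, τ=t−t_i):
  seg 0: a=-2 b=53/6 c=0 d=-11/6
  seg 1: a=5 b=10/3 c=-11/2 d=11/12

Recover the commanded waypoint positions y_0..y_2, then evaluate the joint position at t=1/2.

y_0=-2 y_1=5 y_2=-3
S(1/2) = 35/16

y_0 = S_0(0) = a_0 = -2
y_1 = S_1(0) = a_1 = 5
y_2 = S_1(2) = -3
t_q=1/2 is in segment 0 (τ=1/2); S_0(τ)=35/16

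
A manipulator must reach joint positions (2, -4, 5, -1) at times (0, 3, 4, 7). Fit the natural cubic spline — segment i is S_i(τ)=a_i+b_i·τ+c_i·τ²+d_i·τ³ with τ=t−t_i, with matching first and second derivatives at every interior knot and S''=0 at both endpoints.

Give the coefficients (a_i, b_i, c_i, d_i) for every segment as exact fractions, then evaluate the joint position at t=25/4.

  seg 0: a=2 b=-47/7 c=0 d=11/21
  seg 1: a=-4 b=52/7 c=33/7 d=-22/7
  seg 2: a=5 b=52/7 c=-33/7 d=11/21
S(25/4) = 1709/448

Δ: Δ0=-2, Δ1=9, Δ2=-2
row 1: diag=8, rhs=66; c'=1/8, d'=33/4
row 2: denom=8−1·1/8=63/8; d'=(-66−1·33/4)/(63/8)=-66/7
back: M2=-66/7
back: M1=33/4−1/8·-66/7=66/7
M: M0=0, M1=66/7, M2=-66/7, M3=0
seg 0: a=2, c=M0/2=0, d=(M1−M0)/(6·3)=11/21, b=Δ0−h0·(2M0+M1)/6=-47/7
seg 1: a=-4, c=M1/2=33/7, d=(M2−M1)/(6·1)=-22/7, b=Δ1−h1·(2M1+M2)/6=52/7
seg 2: a=5, c=M2/2=-33/7, d=(M3−M2)/(6·3)=11/21, b=Δ2−h2·(2M2+M3)/6=52/7
t_q=25/4 → seg 2, τ=9/4; S=5+52/7·τ+-33/7·τ²+11/21·τ³=1709/448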